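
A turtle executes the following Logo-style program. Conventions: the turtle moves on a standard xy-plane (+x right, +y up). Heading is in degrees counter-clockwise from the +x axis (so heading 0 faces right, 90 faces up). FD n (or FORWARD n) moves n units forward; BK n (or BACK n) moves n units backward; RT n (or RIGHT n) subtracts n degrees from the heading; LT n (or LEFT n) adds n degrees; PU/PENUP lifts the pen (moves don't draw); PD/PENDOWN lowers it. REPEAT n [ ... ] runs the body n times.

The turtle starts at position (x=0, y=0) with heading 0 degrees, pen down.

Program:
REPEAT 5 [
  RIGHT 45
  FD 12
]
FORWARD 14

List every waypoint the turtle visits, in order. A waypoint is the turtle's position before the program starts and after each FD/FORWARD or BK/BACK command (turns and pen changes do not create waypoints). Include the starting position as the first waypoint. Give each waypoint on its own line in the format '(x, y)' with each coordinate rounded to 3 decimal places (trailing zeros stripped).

Answer: (0, 0)
(8.485, -8.485)
(8.485, -20.485)
(0, -28.971)
(-12, -28.971)
(-20.485, -20.485)
(-30.385, -10.586)

Derivation:
Executing turtle program step by step:
Start: pos=(0,0), heading=0, pen down
REPEAT 5 [
  -- iteration 1/5 --
  RT 45: heading 0 -> 315
  FD 12: (0,0) -> (8.485,-8.485) [heading=315, draw]
  -- iteration 2/5 --
  RT 45: heading 315 -> 270
  FD 12: (8.485,-8.485) -> (8.485,-20.485) [heading=270, draw]
  -- iteration 3/5 --
  RT 45: heading 270 -> 225
  FD 12: (8.485,-20.485) -> (0,-28.971) [heading=225, draw]
  -- iteration 4/5 --
  RT 45: heading 225 -> 180
  FD 12: (0,-28.971) -> (-12,-28.971) [heading=180, draw]
  -- iteration 5/5 --
  RT 45: heading 180 -> 135
  FD 12: (-12,-28.971) -> (-20.485,-20.485) [heading=135, draw]
]
FD 14: (-20.485,-20.485) -> (-30.385,-10.586) [heading=135, draw]
Final: pos=(-30.385,-10.586), heading=135, 6 segment(s) drawn
Waypoints (7 total):
(0, 0)
(8.485, -8.485)
(8.485, -20.485)
(0, -28.971)
(-12, -28.971)
(-20.485, -20.485)
(-30.385, -10.586)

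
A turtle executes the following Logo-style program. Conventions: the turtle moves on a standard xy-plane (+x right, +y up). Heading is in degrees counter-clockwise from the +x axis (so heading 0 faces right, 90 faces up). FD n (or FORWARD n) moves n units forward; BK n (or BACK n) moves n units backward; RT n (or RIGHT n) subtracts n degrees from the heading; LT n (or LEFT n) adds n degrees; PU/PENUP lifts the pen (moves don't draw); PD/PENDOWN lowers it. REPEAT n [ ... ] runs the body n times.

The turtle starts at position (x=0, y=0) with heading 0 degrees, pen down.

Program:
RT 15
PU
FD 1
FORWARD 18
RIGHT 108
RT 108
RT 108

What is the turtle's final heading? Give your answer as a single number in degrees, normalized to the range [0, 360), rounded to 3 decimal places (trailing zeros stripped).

Answer: 21

Derivation:
Executing turtle program step by step:
Start: pos=(0,0), heading=0, pen down
RT 15: heading 0 -> 345
PU: pen up
FD 1: (0,0) -> (0.966,-0.259) [heading=345, move]
FD 18: (0.966,-0.259) -> (18.353,-4.918) [heading=345, move]
RT 108: heading 345 -> 237
RT 108: heading 237 -> 129
RT 108: heading 129 -> 21
Final: pos=(18.353,-4.918), heading=21, 0 segment(s) drawn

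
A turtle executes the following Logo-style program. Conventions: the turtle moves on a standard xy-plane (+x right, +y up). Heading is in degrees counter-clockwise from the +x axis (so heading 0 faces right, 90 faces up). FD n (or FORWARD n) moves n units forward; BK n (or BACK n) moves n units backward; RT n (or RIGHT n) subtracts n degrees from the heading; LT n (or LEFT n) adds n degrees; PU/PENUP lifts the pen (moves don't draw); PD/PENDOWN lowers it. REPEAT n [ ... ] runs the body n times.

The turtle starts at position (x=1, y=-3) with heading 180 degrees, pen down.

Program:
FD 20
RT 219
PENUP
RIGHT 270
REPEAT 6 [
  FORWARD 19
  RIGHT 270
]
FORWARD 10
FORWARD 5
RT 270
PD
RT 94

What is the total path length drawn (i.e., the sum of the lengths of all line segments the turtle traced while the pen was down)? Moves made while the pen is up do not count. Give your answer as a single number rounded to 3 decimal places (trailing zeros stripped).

Answer: 20

Derivation:
Executing turtle program step by step:
Start: pos=(1,-3), heading=180, pen down
FD 20: (1,-3) -> (-19,-3) [heading=180, draw]
RT 219: heading 180 -> 321
PU: pen up
RT 270: heading 321 -> 51
REPEAT 6 [
  -- iteration 1/6 --
  FD 19: (-19,-3) -> (-7.043,11.766) [heading=51, move]
  RT 270: heading 51 -> 141
  -- iteration 2/6 --
  FD 19: (-7.043,11.766) -> (-21.809,23.723) [heading=141, move]
  RT 270: heading 141 -> 231
  -- iteration 3/6 --
  FD 19: (-21.809,23.723) -> (-33.766,8.957) [heading=231, move]
  RT 270: heading 231 -> 321
  -- iteration 4/6 --
  FD 19: (-33.766,8.957) -> (-19,-3) [heading=321, move]
  RT 270: heading 321 -> 51
  -- iteration 5/6 --
  FD 19: (-19,-3) -> (-7.043,11.766) [heading=51, move]
  RT 270: heading 51 -> 141
  -- iteration 6/6 --
  FD 19: (-7.043,11.766) -> (-21.809,23.723) [heading=141, move]
  RT 270: heading 141 -> 231
]
FD 10: (-21.809,23.723) -> (-28.102,15.951) [heading=231, move]
FD 5: (-28.102,15.951) -> (-31.248,12.066) [heading=231, move]
RT 270: heading 231 -> 321
PD: pen down
RT 94: heading 321 -> 227
Final: pos=(-31.248,12.066), heading=227, 1 segment(s) drawn

Segment lengths:
  seg 1: (1,-3) -> (-19,-3), length = 20
Total = 20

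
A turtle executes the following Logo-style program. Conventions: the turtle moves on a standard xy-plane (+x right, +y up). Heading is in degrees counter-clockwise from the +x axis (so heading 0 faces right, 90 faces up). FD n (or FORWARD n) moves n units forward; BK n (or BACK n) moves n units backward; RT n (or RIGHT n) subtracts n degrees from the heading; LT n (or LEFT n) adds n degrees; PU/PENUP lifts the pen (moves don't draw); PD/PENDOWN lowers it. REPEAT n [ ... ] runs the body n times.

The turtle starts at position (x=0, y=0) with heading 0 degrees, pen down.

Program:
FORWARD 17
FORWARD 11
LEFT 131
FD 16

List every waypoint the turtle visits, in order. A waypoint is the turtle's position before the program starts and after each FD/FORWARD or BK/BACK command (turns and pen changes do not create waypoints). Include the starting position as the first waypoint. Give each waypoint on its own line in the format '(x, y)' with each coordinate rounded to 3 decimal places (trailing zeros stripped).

Answer: (0, 0)
(17, 0)
(28, 0)
(17.503, 12.075)

Derivation:
Executing turtle program step by step:
Start: pos=(0,0), heading=0, pen down
FD 17: (0,0) -> (17,0) [heading=0, draw]
FD 11: (17,0) -> (28,0) [heading=0, draw]
LT 131: heading 0 -> 131
FD 16: (28,0) -> (17.503,12.075) [heading=131, draw]
Final: pos=(17.503,12.075), heading=131, 3 segment(s) drawn
Waypoints (4 total):
(0, 0)
(17, 0)
(28, 0)
(17.503, 12.075)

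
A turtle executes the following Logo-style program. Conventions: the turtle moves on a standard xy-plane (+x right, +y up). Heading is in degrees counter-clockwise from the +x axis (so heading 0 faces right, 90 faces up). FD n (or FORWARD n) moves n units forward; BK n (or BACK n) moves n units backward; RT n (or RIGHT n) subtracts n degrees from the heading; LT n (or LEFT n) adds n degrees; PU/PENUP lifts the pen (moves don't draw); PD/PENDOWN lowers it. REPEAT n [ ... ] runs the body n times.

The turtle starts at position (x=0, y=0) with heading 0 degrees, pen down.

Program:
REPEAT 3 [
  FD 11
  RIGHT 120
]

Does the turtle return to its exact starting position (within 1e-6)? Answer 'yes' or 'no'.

Executing turtle program step by step:
Start: pos=(0,0), heading=0, pen down
REPEAT 3 [
  -- iteration 1/3 --
  FD 11: (0,0) -> (11,0) [heading=0, draw]
  RT 120: heading 0 -> 240
  -- iteration 2/3 --
  FD 11: (11,0) -> (5.5,-9.526) [heading=240, draw]
  RT 120: heading 240 -> 120
  -- iteration 3/3 --
  FD 11: (5.5,-9.526) -> (0,0) [heading=120, draw]
  RT 120: heading 120 -> 0
]
Final: pos=(0,0), heading=0, 3 segment(s) drawn

Start position: (0, 0)
Final position: (0, 0)
Distance = 0; < 1e-6 -> CLOSED

Answer: yes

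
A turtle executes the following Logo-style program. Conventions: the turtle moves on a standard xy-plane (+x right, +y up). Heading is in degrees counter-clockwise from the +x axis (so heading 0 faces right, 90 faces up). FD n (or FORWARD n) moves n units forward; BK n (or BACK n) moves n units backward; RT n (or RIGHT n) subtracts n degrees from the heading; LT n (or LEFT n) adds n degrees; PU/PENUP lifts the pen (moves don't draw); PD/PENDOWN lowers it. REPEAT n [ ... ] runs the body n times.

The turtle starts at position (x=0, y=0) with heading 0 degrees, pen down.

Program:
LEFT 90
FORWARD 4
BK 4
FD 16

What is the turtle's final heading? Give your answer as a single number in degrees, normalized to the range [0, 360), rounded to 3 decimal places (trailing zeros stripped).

Executing turtle program step by step:
Start: pos=(0,0), heading=0, pen down
LT 90: heading 0 -> 90
FD 4: (0,0) -> (0,4) [heading=90, draw]
BK 4: (0,4) -> (0,0) [heading=90, draw]
FD 16: (0,0) -> (0,16) [heading=90, draw]
Final: pos=(0,16), heading=90, 3 segment(s) drawn

Answer: 90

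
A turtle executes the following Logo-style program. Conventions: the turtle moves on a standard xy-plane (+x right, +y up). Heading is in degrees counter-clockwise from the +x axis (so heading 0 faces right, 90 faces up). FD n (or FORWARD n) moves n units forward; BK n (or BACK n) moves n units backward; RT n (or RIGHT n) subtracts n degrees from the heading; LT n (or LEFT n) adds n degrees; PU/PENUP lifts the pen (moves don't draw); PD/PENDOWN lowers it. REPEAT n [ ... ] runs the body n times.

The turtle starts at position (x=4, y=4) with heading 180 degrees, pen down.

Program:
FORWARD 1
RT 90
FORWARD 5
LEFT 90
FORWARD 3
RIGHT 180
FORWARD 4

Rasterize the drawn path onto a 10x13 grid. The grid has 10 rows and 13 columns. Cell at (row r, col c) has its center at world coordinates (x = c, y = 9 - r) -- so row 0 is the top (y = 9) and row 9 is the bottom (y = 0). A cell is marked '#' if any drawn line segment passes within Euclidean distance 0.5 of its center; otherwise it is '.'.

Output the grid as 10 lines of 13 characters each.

Answer: #####........
...#.........
...#.........
...#.........
...#.........
...##........
.............
.............
.............
.............

Derivation:
Segment 0: (4,4) -> (3,4)
Segment 1: (3,4) -> (3,9)
Segment 2: (3,9) -> (0,9)
Segment 3: (0,9) -> (4,9)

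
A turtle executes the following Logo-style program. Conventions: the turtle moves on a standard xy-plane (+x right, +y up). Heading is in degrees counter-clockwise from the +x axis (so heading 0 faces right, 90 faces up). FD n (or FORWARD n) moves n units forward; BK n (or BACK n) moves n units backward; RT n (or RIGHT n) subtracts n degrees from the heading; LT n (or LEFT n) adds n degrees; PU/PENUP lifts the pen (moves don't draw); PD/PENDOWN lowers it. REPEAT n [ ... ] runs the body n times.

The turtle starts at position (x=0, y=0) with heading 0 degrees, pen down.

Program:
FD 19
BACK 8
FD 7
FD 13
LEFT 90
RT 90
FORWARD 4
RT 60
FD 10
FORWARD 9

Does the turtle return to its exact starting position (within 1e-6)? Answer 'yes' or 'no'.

Executing turtle program step by step:
Start: pos=(0,0), heading=0, pen down
FD 19: (0,0) -> (19,0) [heading=0, draw]
BK 8: (19,0) -> (11,0) [heading=0, draw]
FD 7: (11,0) -> (18,0) [heading=0, draw]
FD 13: (18,0) -> (31,0) [heading=0, draw]
LT 90: heading 0 -> 90
RT 90: heading 90 -> 0
FD 4: (31,0) -> (35,0) [heading=0, draw]
RT 60: heading 0 -> 300
FD 10: (35,0) -> (40,-8.66) [heading=300, draw]
FD 9: (40,-8.66) -> (44.5,-16.454) [heading=300, draw]
Final: pos=(44.5,-16.454), heading=300, 7 segment(s) drawn

Start position: (0, 0)
Final position: (44.5, -16.454)
Distance = 47.445; >= 1e-6 -> NOT closed

Answer: no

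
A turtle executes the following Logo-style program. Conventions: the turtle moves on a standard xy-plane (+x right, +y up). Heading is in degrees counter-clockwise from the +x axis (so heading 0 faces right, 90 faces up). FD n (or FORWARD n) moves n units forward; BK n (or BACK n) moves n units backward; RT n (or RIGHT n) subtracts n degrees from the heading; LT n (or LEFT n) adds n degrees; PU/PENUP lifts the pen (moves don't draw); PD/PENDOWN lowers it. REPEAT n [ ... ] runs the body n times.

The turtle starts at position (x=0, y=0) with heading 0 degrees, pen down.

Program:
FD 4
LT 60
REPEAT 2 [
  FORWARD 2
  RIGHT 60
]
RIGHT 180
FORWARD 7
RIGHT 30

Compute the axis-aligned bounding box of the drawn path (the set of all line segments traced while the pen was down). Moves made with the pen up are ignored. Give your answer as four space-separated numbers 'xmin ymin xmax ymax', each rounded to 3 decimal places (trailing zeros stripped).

Executing turtle program step by step:
Start: pos=(0,0), heading=0, pen down
FD 4: (0,0) -> (4,0) [heading=0, draw]
LT 60: heading 0 -> 60
REPEAT 2 [
  -- iteration 1/2 --
  FD 2: (4,0) -> (5,1.732) [heading=60, draw]
  RT 60: heading 60 -> 0
  -- iteration 2/2 --
  FD 2: (5,1.732) -> (7,1.732) [heading=0, draw]
  RT 60: heading 0 -> 300
]
RT 180: heading 300 -> 120
FD 7: (7,1.732) -> (3.5,7.794) [heading=120, draw]
RT 30: heading 120 -> 90
Final: pos=(3.5,7.794), heading=90, 4 segment(s) drawn

Segment endpoints: x in {0, 3.5, 4, 5, 7}, y in {0, 1.732, 7.794}
xmin=0, ymin=0, xmax=7, ymax=7.794

Answer: 0 0 7 7.794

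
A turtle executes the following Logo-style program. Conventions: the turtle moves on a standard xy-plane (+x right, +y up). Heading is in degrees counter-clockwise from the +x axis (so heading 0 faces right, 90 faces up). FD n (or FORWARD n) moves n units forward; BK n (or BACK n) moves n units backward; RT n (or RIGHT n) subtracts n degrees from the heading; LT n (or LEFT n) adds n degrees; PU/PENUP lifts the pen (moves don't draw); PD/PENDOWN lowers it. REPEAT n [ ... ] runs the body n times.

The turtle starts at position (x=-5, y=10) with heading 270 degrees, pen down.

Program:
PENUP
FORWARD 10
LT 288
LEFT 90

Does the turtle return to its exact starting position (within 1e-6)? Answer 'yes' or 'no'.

Executing turtle program step by step:
Start: pos=(-5,10), heading=270, pen down
PU: pen up
FD 10: (-5,10) -> (-5,0) [heading=270, move]
LT 288: heading 270 -> 198
LT 90: heading 198 -> 288
Final: pos=(-5,0), heading=288, 0 segment(s) drawn

Start position: (-5, 10)
Final position: (-5, 0)
Distance = 10; >= 1e-6 -> NOT closed

Answer: no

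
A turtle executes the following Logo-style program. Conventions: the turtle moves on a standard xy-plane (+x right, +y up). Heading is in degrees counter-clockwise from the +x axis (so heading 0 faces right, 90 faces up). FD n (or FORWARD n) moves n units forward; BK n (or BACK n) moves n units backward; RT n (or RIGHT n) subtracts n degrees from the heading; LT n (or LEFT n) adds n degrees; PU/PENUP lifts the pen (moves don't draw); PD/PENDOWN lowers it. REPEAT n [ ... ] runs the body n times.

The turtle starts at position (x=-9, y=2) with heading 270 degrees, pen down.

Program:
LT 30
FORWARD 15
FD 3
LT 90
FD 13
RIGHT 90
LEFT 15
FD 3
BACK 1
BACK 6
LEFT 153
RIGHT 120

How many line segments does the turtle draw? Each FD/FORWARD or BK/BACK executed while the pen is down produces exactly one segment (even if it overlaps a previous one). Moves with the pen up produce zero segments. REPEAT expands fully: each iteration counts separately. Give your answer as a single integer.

Executing turtle program step by step:
Start: pos=(-9,2), heading=270, pen down
LT 30: heading 270 -> 300
FD 15: (-9,2) -> (-1.5,-10.99) [heading=300, draw]
FD 3: (-1.5,-10.99) -> (0,-13.588) [heading=300, draw]
LT 90: heading 300 -> 30
FD 13: (0,-13.588) -> (11.258,-7.088) [heading=30, draw]
RT 90: heading 30 -> 300
LT 15: heading 300 -> 315
FD 3: (11.258,-7.088) -> (13.38,-9.21) [heading=315, draw]
BK 1: (13.38,-9.21) -> (12.673,-8.503) [heading=315, draw]
BK 6: (12.673,-8.503) -> (8.43,-4.26) [heading=315, draw]
LT 153: heading 315 -> 108
RT 120: heading 108 -> 348
Final: pos=(8.43,-4.26), heading=348, 6 segment(s) drawn
Segments drawn: 6

Answer: 6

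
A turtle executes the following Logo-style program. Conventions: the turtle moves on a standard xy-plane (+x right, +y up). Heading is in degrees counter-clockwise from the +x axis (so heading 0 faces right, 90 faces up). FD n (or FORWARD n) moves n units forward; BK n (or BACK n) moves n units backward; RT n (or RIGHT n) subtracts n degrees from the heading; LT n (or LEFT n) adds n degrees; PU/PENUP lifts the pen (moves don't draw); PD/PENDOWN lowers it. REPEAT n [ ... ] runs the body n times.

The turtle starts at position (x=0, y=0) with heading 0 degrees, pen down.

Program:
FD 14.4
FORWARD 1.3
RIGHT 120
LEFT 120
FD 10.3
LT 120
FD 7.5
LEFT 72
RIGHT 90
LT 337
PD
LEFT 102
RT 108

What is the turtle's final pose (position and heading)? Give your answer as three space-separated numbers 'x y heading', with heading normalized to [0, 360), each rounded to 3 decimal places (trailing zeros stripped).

Executing turtle program step by step:
Start: pos=(0,0), heading=0, pen down
FD 14.4: (0,0) -> (14.4,0) [heading=0, draw]
FD 1.3: (14.4,0) -> (15.7,0) [heading=0, draw]
RT 120: heading 0 -> 240
LT 120: heading 240 -> 0
FD 10.3: (15.7,0) -> (26,0) [heading=0, draw]
LT 120: heading 0 -> 120
FD 7.5: (26,0) -> (22.25,6.495) [heading=120, draw]
LT 72: heading 120 -> 192
RT 90: heading 192 -> 102
LT 337: heading 102 -> 79
PD: pen down
LT 102: heading 79 -> 181
RT 108: heading 181 -> 73
Final: pos=(22.25,6.495), heading=73, 4 segment(s) drawn

Answer: 22.25 6.495 73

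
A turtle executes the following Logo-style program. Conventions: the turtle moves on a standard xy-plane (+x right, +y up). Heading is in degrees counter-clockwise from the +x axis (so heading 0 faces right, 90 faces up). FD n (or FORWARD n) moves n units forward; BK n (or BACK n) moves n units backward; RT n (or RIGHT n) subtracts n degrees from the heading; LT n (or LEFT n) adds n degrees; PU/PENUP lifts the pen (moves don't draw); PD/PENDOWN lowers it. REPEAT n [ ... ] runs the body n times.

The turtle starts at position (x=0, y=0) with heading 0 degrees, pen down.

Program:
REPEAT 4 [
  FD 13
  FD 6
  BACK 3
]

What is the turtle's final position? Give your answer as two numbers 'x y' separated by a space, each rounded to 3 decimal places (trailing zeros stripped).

Executing turtle program step by step:
Start: pos=(0,0), heading=0, pen down
REPEAT 4 [
  -- iteration 1/4 --
  FD 13: (0,0) -> (13,0) [heading=0, draw]
  FD 6: (13,0) -> (19,0) [heading=0, draw]
  BK 3: (19,0) -> (16,0) [heading=0, draw]
  -- iteration 2/4 --
  FD 13: (16,0) -> (29,0) [heading=0, draw]
  FD 6: (29,0) -> (35,0) [heading=0, draw]
  BK 3: (35,0) -> (32,0) [heading=0, draw]
  -- iteration 3/4 --
  FD 13: (32,0) -> (45,0) [heading=0, draw]
  FD 6: (45,0) -> (51,0) [heading=0, draw]
  BK 3: (51,0) -> (48,0) [heading=0, draw]
  -- iteration 4/4 --
  FD 13: (48,0) -> (61,0) [heading=0, draw]
  FD 6: (61,0) -> (67,0) [heading=0, draw]
  BK 3: (67,0) -> (64,0) [heading=0, draw]
]
Final: pos=(64,0), heading=0, 12 segment(s) drawn

Answer: 64 0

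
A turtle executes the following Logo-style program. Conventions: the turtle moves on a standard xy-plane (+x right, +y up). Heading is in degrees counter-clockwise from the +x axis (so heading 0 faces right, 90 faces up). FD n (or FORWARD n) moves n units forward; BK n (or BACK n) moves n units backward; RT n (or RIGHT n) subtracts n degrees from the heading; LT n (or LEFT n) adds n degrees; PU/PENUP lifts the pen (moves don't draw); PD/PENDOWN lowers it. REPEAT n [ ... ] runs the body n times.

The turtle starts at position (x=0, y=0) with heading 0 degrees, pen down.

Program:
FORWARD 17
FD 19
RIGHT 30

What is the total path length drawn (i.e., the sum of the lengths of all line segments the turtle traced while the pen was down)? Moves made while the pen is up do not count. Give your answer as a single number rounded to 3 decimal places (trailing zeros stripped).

Answer: 36

Derivation:
Executing turtle program step by step:
Start: pos=(0,0), heading=0, pen down
FD 17: (0,0) -> (17,0) [heading=0, draw]
FD 19: (17,0) -> (36,0) [heading=0, draw]
RT 30: heading 0 -> 330
Final: pos=(36,0), heading=330, 2 segment(s) drawn

Segment lengths:
  seg 1: (0,0) -> (17,0), length = 17
  seg 2: (17,0) -> (36,0), length = 19
Total = 36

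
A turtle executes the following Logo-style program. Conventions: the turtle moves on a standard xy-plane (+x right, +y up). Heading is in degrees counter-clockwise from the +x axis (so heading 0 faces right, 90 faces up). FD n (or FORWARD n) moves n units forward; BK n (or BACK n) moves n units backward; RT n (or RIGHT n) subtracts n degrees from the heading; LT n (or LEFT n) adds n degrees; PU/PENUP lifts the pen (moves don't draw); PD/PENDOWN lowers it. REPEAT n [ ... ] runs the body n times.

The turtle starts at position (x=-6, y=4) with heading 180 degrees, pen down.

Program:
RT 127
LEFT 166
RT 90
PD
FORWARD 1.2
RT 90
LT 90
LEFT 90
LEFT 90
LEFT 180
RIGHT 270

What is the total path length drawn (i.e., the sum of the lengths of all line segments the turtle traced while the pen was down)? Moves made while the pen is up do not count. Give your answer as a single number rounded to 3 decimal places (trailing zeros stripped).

Executing turtle program step by step:
Start: pos=(-6,4), heading=180, pen down
RT 127: heading 180 -> 53
LT 166: heading 53 -> 219
RT 90: heading 219 -> 129
PD: pen down
FD 1.2: (-6,4) -> (-6.755,4.933) [heading=129, draw]
RT 90: heading 129 -> 39
LT 90: heading 39 -> 129
LT 90: heading 129 -> 219
LT 90: heading 219 -> 309
LT 180: heading 309 -> 129
RT 270: heading 129 -> 219
Final: pos=(-6.755,4.933), heading=219, 1 segment(s) drawn

Segment lengths:
  seg 1: (-6,4) -> (-6.755,4.933), length = 1.2
Total = 1.2

Answer: 1.2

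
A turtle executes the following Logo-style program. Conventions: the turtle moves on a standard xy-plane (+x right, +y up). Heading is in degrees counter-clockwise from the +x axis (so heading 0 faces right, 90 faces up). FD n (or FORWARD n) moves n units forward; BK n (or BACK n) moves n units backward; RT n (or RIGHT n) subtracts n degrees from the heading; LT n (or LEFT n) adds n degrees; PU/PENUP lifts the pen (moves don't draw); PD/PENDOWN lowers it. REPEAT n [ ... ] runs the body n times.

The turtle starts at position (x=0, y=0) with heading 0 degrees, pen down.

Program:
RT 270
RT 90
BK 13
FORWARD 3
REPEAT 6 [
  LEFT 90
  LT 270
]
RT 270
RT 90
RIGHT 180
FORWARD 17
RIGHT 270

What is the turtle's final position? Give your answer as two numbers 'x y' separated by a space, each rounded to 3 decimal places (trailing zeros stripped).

Answer: -27 0

Derivation:
Executing turtle program step by step:
Start: pos=(0,0), heading=0, pen down
RT 270: heading 0 -> 90
RT 90: heading 90 -> 0
BK 13: (0,0) -> (-13,0) [heading=0, draw]
FD 3: (-13,0) -> (-10,0) [heading=0, draw]
REPEAT 6 [
  -- iteration 1/6 --
  LT 90: heading 0 -> 90
  LT 270: heading 90 -> 0
  -- iteration 2/6 --
  LT 90: heading 0 -> 90
  LT 270: heading 90 -> 0
  -- iteration 3/6 --
  LT 90: heading 0 -> 90
  LT 270: heading 90 -> 0
  -- iteration 4/6 --
  LT 90: heading 0 -> 90
  LT 270: heading 90 -> 0
  -- iteration 5/6 --
  LT 90: heading 0 -> 90
  LT 270: heading 90 -> 0
  -- iteration 6/6 --
  LT 90: heading 0 -> 90
  LT 270: heading 90 -> 0
]
RT 270: heading 0 -> 90
RT 90: heading 90 -> 0
RT 180: heading 0 -> 180
FD 17: (-10,0) -> (-27,0) [heading=180, draw]
RT 270: heading 180 -> 270
Final: pos=(-27,0), heading=270, 3 segment(s) drawn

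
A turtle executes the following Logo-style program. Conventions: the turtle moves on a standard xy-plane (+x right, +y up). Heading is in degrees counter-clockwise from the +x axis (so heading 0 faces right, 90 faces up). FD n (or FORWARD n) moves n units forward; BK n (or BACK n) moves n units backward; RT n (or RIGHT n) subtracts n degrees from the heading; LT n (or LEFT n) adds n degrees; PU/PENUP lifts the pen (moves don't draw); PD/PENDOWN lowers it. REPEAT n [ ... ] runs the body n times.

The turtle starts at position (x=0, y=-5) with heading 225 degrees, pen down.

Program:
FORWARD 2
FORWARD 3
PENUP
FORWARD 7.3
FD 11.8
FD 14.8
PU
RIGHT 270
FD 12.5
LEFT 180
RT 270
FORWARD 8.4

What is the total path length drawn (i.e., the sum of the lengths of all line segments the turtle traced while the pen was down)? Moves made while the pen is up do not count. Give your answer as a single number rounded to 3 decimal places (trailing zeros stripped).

Answer: 5

Derivation:
Executing turtle program step by step:
Start: pos=(0,-5), heading=225, pen down
FD 2: (0,-5) -> (-1.414,-6.414) [heading=225, draw]
FD 3: (-1.414,-6.414) -> (-3.536,-8.536) [heading=225, draw]
PU: pen up
FD 7.3: (-3.536,-8.536) -> (-8.697,-13.697) [heading=225, move]
FD 11.8: (-8.697,-13.697) -> (-17.041,-22.041) [heading=225, move]
FD 14.8: (-17.041,-22.041) -> (-27.506,-32.506) [heading=225, move]
PU: pen up
RT 270: heading 225 -> 315
FD 12.5: (-27.506,-32.506) -> (-18.668,-41.345) [heading=315, move]
LT 180: heading 315 -> 135
RT 270: heading 135 -> 225
FD 8.4: (-18.668,-41.345) -> (-24.607,-47.285) [heading=225, move]
Final: pos=(-24.607,-47.285), heading=225, 2 segment(s) drawn

Segment lengths:
  seg 1: (0,-5) -> (-1.414,-6.414), length = 2
  seg 2: (-1.414,-6.414) -> (-3.536,-8.536), length = 3
Total = 5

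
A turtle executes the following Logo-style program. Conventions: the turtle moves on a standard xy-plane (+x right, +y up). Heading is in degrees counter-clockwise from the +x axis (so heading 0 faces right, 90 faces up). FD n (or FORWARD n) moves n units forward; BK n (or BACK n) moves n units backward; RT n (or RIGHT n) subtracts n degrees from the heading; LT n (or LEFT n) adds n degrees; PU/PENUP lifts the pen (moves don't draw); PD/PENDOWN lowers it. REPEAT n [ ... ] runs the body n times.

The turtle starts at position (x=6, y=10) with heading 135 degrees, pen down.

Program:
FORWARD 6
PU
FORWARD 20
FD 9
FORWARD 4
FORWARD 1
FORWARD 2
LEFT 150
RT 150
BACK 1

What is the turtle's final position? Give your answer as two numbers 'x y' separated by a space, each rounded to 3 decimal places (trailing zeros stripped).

Executing turtle program step by step:
Start: pos=(6,10), heading=135, pen down
FD 6: (6,10) -> (1.757,14.243) [heading=135, draw]
PU: pen up
FD 20: (1.757,14.243) -> (-12.385,28.385) [heading=135, move]
FD 9: (-12.385,28.385) -> (-18.749,34.749) [heading=135, move]
FD 4: (-18.749,34.749) -> (-21.577,37.577) [heading=135, move]
FD 1: (-21.577,37.577) -> (-22.284,38.284) [heading=135, move]
FD 2: (-22.284,38.284) -> (-23.698,39.698) [heading=135, move]
LT 150: heading 135 -> 285
RT 150: heading 285 -> 135
BK 1: (-23.698,39.698) -> (-22.991,38.991) [heading=135, move]
Final: pos=(-22.991,38.991), heading=135, 1 segment(s) drawn

Answer: -22.991 38.991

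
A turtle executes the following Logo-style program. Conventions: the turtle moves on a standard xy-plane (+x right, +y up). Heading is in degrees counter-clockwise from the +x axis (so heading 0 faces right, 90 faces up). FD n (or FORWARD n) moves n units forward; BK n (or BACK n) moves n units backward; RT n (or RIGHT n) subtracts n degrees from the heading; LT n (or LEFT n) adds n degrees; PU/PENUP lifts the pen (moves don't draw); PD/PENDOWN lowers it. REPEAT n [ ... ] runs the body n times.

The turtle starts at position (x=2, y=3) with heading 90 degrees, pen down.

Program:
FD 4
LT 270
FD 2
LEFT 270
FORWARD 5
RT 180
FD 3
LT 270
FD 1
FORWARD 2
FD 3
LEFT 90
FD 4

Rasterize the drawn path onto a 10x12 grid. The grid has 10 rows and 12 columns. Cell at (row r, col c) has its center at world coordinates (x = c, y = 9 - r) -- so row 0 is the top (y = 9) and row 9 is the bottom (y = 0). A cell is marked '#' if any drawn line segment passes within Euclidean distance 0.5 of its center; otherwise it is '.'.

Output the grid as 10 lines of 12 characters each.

Answer: ..........#.
..........#.
..###.....#.
..#.#.....#.
..#.#######.
..#.#.......
..#.#.......
....#.......
............
............

Derivation:
Segment 0: (2,3) -> (2,7)
Segment 1: (2,7) -> (4,7)
Segment 2: (4,7) -> (4,2)
Segment 3: (4,2) -> (4,5)
Segment 4: (4,5) -> (5,5)
Segment 5: (5,5) -> (7,5)
Segment 6: (7,5) -> (10,5)
Segment 7: (10,5) -> (10,9)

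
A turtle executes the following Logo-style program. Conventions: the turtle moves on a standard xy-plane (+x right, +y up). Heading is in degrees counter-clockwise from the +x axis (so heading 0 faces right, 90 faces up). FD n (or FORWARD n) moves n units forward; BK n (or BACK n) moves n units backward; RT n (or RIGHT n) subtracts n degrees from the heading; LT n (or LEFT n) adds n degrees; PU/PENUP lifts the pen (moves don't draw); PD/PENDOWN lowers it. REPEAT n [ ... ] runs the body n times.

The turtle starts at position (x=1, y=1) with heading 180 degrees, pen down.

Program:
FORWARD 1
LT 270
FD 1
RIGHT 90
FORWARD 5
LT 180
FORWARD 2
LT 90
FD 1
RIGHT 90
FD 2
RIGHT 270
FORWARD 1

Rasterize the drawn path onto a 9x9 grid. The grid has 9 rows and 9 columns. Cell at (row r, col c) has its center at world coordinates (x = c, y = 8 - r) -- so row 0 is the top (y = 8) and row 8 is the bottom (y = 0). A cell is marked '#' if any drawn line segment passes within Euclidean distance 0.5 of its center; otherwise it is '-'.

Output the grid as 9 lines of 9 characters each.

Segment 0: (1,1) -> (0,1)
Segment 1: (0,1) -> (0,2)
Segment 2: (0,2) -> (5,2)
Segment 3: (5,2) -> (3,2)
Segment 4: (3,2) -> (3,1)
Segment 5: (3,1) -> (1,1)
Segment 6: (1,1) -> (1,0)

Answer: ---------
---------
---------
---------
---------
---------
######---
####-----
-#-------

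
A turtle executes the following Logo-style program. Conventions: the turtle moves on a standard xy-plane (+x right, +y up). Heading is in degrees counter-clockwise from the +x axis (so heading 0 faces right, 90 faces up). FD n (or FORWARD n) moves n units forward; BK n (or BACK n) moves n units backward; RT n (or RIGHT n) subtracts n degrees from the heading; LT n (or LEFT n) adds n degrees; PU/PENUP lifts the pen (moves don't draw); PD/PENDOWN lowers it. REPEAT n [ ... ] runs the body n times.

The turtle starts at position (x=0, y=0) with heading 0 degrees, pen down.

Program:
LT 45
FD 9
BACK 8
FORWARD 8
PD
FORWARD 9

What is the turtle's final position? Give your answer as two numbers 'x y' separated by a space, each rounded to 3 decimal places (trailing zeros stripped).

Answer: 12.728 12.728

Derivation:
Executing turtle program step by step:
Start: pos=(0,0), heading=0, pen down
LT 45: heading 0 -> 45
FD 9: (0,0) -> (6.364,6.364) [heading=45, draw]
BK 8: (6.364,6.364) -> (0.707,0.707) [heading=45, draw]
FD 8: (0.707,0.707) -> (6.364,6.364) [heading=45, draw]
PD: pen down
FD 9: (6.364,6.364) -> (12.728,12.728) [heading=45, draw]
Final: pos=(12.728,12.728), heading=45, 4 segment(s) drawn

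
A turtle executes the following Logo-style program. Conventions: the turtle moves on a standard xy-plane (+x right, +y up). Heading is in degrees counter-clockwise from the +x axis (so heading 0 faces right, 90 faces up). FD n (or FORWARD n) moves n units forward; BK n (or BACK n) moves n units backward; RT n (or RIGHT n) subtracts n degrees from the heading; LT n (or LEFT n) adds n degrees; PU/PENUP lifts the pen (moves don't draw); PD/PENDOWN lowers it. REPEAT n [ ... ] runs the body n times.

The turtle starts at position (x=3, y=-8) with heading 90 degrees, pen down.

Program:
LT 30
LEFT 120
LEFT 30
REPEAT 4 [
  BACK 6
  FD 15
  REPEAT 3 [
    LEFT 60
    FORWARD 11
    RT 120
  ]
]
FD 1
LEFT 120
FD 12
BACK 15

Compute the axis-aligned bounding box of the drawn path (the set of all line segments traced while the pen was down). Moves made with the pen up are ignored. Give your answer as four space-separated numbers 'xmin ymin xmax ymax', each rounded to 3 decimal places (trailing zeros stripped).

Executing turtle program step by step:
Start: pos=(3,-8), heading=90, pen down
LT 30: heading 90 -> 120
LT 120: heading 120 -> 240
LT 30: heading 240 -> 270
REPEAT 4 [
  -- iteration 1/4 --
  BK 6: (3,-8) -> (3,-2) [heading=270, draw]
  FD 15: (3,-2) -> (3,-17) [heading=270, draw]
  REPEAT 3 [
    -- iteration 1/3 --
    LT 60: heading 270 -> 330
    FD 11: (3,-17) -> (12.526,-22.5) [heading=330, draw]
    RT 120: heading 330 -> 210
    -- iteration 2/3 --
    LT 60: heading 210 -> 270
    FD 11: (12.526,-22.5) -> (12.526,-33.5) [heading=270, draw]
    RT 120: heading 270 -> 150
    -- iteration 3/3 --
    LT 60: heading 150 -> 210
    FD 11: (12.526,-33.5) -> (3,-39) [heading=210, draw]
    RT 120: heading 210 -> 90
  ]
  -- iteration 2/4 --
  BK 6: (3,-39) -> (3,-45) [heading=90, draw]
  FD 15: (3,-45) -> (3,-30) [heading=90, draw]
  REPEAT 3 [
    -- iteration 1/3 --
    LT 60: heading 90 -> 150
    FD 11: (3,-30) -> (-6.526,-24.5) [heading=150, draw]
    RT 120: heading 150 -> 30
    -- iteration 2/3 --
    LT 60: heading 30 -> 90
    FD 11: (-6.526,-24.5) -> (-6.526,-13.5) [heading=90, draw]
    RT 120: heading 90 -> 330
    -- iteration 3/3 --
    LT 60: heading 330 -> 30
    FD 11: (-6.526,-13.5) -> (3,-8) [heading=30, draw]
    RT 120: heading 30 -> 270
  ]
  -- iteration 3/4 --
  BK 6: (3,-8) -> (3,-2) [heading=270, draw]
  FD 15: (3,-2) -> (3,-17) [heading=270, draw]
  REPEAT 3 [
    -- iteration 1/3 --
    LT 60: heading 270 -> 330
    FD 11: (3,-17) -> (12.526,-22.5) [heading=330, draw]
    RT 120: heading 330 -> 210
    -- iteration 2/3 --
    LT 60: heading 210 -> 270
    FD 11: (12.526,-22.5) -> (12.526,-33.5) [heading=270, draw]
    RT 120: heading 270 -> 150
    -- iteration 3/3 --
    LT 60: heading 150 -> 210
    FD 11: (12.526,-33.5) -> (3,-39) [heading=210, draw]
    RT 120: heading 210 -> 90
  ]
  -- iteration 4/4 --
  BK 6: (3,-39) -> (3,-45) [heading=90, draw]
  FD 15: (3,-45) -> (3,-30) [heading=90, draw]
  REPEAT 3 [
    -- iteration 1/3 --
    LT 60: heading 90 -> 150
    FD 11: (3,-30) -> (-6.526,-24.5) [heading=150, draw]
    RT 120: heading 150 -> 30
    -- iteration 2/3 --
    LT 60: heading 30 -> 90
    FD 11: (-6.526,-24.5) -> (-6.526,-13.5) [heading=90, draw]
    RT 120: heading 90 -> 330
    -- iteration 3/3 --
    LT 60: heading 330 -> 30
    FD 11: (-6.526,-13.5) -> (3,-8) [heading=30, draw]
    RT 120: heading 30 -> 270
  ]
]
FD 1: (3,-8) -> (3,-9) [heading=270, draw]
LT 120: heading 270 -> 30
FD 12: (3,-9) -> (13.392,-3) [heading=30, draw]
BK 15: (13.392,-3) -> (0.402,-10.5) [heading=30, draw]
Final: pos=(0.402,-10.5), heading=30, 23 segment(s) drawn

Segment endpoints: x in {-6.526, -6.526, -6.526, 0.402, 3, 3, 3, 3, 3, 3, 3, 3, 3, 3, 3, 3, 12.526, 12.526, 12.526, 13.392}, y in {-45, -39, -33.5, -30, -24.5, -22.5, -17, -17, -13.5, -10.5, -9, -8, -8, -8, -3, -2, -2}
xmin=-6.526, ymin=-45, xmax=13.392, ymax=-2

Answer: -6.526 -45 13.392 -2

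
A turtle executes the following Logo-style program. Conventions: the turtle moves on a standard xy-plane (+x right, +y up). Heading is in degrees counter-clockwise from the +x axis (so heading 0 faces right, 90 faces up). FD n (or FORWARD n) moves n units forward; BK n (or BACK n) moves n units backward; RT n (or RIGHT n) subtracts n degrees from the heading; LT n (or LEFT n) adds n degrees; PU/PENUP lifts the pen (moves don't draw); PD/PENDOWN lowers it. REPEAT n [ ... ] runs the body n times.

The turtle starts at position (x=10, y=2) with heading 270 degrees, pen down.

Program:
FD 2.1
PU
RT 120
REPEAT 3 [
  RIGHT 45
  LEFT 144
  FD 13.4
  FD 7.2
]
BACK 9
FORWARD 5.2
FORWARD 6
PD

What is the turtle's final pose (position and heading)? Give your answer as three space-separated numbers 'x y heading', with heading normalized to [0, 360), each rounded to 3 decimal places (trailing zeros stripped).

Answer: 23.961 -0.846 87

Derivation:
Executing turtle program step by step:
Start: pos=(10,2), heading=270, pen down
FD 2.1: (10,2) -> (10,-0.1) [heading=270, draw]
PU: pen up
RT 120: heading 270 -> 150
REPEAT 3 [
  -- iteration 1/3 --
  RT 45: heading 150 -> 105
  LT 144: heading 105 -> 249
  FD 13.4: (10,-0.1) -> (5.198,-12.61) [heading=249, move]
  FD 7.2: (5.198,-12.61) -> (2.618,-19.332) [heading=249, move]
  -- iteration 2/3 --
  RT 45: heading 249 -> 204
  LT 144: heading 204 -> 348
  FD 13.4: (2.618,-19.332) -> (15.725,-22.118) [heading=348, move]
  FD 7.2: (15.725,-22.118) -> (22.767,-23.615) [heading=348, move]
  -- iteration 3/3 --
  RT 45: heading 348 -> 303
  LT 144: heading 303 -> 87
  FD 13.4: (22.767,-23.615) -> (23.469,-10.233) [heading=87, move]
  FD 7.2: (23.469,-10.233) -> (23.846,-3.043) [heading=87, move]
]
BK 9: (23.846,-3.043) -> (23.375,-12.031) [heading=87, move]
FD 5.2: (23.375,-12.031) -> (23.647,-6.838) [heading=87, move]
FD 6: (23.647,-6.838) -> (23.961,-0.846) [heading=87, move]
PD: pen down
Final: pos=(23.961,-0.846), heading=87, 1 segment(s) drawn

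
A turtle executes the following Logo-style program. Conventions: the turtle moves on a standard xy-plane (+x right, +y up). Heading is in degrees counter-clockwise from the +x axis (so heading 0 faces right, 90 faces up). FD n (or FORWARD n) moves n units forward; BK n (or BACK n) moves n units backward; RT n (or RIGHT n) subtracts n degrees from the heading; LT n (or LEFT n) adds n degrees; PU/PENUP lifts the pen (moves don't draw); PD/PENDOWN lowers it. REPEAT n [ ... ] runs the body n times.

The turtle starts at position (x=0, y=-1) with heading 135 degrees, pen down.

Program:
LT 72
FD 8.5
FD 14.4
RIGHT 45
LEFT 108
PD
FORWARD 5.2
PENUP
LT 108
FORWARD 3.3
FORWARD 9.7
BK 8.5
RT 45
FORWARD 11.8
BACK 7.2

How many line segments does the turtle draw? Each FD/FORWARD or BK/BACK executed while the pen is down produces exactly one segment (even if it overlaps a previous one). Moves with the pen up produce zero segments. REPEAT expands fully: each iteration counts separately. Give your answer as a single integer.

Executing turtle program step by step:
Start: pos=(0,-1), heading=135, pen down
LT 72: heading 135 -> 207
FD 8.5: (0,-1) -> (-7.574,-4.859) [heading=207, draw]
FD 14.4: (-7.574,-4.859) -> (-20.404,-11.396) [heading=207, draw]
RT 45: heading 207 -> 162
LT 108: heading 162 -> 270
PD: pen down
FD 5.2: (-20.404,-11.396) -> (-20.404,-16.596) [heading=270, draw]
PU: pen up
LT 108: heading 270 -> 18
FD 3.3: (-20.404,-16.596) -> (-17.266,-15.577) [heading=18, move]
FD 9.7: (-17.266,-15.577) -> (-8.04,-12.579) [heading=18, move]
BK 8.5: (-8.04,-12.579) -> (-16.124,-15.206) [heading=18, move]
RT 45: heading 18 -> 333
FD 11.8: (-16.124,-15.206) -> (-5.61,-20.563) [heading=333, move]
BK 7.2: (-5.61,-20.563) -> (-12.026,-17.294) [heading=333, move]
Final: pos=(-12.026,-17.294), heading=333, 3 segment(s) drawn
Segments drawn: 3

Answer: 3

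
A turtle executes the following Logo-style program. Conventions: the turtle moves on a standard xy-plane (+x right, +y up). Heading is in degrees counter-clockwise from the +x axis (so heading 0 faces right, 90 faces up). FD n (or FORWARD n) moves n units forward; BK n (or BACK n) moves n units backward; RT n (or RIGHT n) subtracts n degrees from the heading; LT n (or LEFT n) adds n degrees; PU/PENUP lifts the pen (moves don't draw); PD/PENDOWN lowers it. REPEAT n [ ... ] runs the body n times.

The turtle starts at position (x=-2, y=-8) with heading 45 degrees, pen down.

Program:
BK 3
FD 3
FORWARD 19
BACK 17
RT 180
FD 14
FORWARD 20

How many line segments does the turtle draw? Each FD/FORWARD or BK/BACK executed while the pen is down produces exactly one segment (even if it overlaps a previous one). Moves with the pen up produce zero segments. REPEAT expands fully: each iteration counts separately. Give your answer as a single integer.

Executing turtle program step by step:
Start: pos=(-2,-8), heading=45, pen down
BK 3: (-2,-8) -> (-4.121,-10.121) [heading=45, draw]
FD 3: (-4.121,-10.121) -> (-2,-8) [heading=45, draw]
FD 19: (-2,-8) -> (11.435,5.435) [heading=45, draw]
BK 17: (11.435,5.435) -> (-0.586,-6.586) [heading=45, draw]
RT 180: heading 45 -> 225
FD 14: (-0.586,-6.586) -> (-10.485,-16.485) [heading=225, draw]
FD 20: (-10.485,-16.485) -> (-24.627,-30.627) [heading=225, draw]
Final: pos=(-24.627,-30.627), heading=225, 6 segment(s) drawn
Segments drawn: 6

Answer: 6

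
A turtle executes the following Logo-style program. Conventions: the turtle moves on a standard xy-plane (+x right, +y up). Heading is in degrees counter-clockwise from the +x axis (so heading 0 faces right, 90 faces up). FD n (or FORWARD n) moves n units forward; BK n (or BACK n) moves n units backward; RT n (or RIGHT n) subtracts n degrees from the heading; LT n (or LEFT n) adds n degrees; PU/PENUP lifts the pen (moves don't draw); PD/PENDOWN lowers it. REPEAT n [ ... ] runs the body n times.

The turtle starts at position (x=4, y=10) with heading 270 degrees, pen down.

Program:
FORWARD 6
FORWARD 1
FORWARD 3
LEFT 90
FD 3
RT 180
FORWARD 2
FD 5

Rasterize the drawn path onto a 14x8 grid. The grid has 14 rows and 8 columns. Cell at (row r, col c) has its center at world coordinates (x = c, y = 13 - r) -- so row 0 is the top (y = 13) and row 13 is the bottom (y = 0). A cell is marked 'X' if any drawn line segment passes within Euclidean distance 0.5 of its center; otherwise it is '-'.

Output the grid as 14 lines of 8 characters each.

Answer: --------
--------
--------
----X---
----X---
----X---
----X---
----X---
----X---
----X---
----X---
----X---
----X---
XXXXXXXX

Derivation:
Segment 0: (4,10) -> (4,4)
Segment 1: (4,4) -> (4,3)
Segment 2: (4,3) -> (4,0)
Segment 3: (4,0) -> (7,-0)
Segment 4: (7,-0) -> (5,-0)
Segment 5: (5,-0) -> (-0,0)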